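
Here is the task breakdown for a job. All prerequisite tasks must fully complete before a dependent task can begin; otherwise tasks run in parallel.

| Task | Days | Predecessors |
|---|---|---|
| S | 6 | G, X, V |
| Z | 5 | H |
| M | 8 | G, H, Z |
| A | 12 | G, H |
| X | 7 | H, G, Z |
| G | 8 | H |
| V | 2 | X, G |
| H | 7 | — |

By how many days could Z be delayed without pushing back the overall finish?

3

Critical path: H→G→X→V→S = 7+8+7+2+6 = 30, so the finish is 30 days.
The longest chain containing Z totals 27 days.
So Z can slip 15 − 12 = 3 days.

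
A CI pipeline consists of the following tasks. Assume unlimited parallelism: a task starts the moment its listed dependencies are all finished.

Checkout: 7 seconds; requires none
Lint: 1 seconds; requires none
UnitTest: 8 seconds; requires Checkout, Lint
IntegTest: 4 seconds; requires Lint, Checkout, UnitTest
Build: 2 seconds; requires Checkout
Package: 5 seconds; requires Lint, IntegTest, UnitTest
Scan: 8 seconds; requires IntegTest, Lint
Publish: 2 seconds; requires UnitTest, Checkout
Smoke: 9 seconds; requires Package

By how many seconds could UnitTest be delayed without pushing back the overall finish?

Checkout→UnitTest→IntegTest→Package→Smoke = 7+8+4+5+9 = 33 sets the makespan at 33 seconds.
Longest path through UnitTest: 33 seconds (earliest finish 15, latest finish 15).
Float = 33 − 33 = 0.

0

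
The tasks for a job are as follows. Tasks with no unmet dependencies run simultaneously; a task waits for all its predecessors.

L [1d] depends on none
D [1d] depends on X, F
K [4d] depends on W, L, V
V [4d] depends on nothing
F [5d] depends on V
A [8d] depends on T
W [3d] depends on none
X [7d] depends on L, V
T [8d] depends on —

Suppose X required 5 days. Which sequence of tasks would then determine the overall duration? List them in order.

Critical path before the change: T→A = 8+8 = 16 giving 16 days.
X has 4 days of float (longest path through it is 12).
The critical path is still T→A; finish is now 16 days.

T, A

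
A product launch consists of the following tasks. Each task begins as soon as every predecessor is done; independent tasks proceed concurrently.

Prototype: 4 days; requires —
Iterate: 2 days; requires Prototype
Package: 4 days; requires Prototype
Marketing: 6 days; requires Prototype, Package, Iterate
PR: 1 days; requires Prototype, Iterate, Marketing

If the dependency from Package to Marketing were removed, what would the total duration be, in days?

Before: longest chain Prototype→Package→Marketing→PR = 4+4+6+1 = 15, finish 15.
Without Package→Marketing, Marketing's earliest start moves from 8 to 6.
After: Prototype→Iterate→Marketing→PR = 4+2+6+1 = 13 → 13 days.

13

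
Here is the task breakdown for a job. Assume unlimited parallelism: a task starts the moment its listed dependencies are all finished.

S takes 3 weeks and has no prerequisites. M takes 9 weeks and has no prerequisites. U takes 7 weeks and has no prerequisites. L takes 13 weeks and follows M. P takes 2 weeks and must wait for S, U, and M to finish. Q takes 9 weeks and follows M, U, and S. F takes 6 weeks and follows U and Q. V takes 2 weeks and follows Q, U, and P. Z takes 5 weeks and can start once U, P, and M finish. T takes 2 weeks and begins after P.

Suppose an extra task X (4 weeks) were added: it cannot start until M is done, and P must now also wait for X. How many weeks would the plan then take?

Originally the plan takes 24 weeks.
With X inserted, P now waits for max(S, U, M, X).
New critical path: M→Q→F = 9+9+6 = 24 ⇒ 24 weeks.

24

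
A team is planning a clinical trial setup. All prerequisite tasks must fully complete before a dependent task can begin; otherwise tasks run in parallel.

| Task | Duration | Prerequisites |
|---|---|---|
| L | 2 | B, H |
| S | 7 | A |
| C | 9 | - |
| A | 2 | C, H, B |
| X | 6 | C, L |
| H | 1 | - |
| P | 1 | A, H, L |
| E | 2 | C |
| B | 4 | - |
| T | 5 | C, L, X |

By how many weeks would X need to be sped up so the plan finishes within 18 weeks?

Current finish: 20 weeks; target: 18.
X is on every critical path, so each week cut from X cuts the finish by one (this holds down to a finish of 18).
Need 20 − 18 = 2 weeks off X → X becomes 4 weeks, finish becomes 18.

2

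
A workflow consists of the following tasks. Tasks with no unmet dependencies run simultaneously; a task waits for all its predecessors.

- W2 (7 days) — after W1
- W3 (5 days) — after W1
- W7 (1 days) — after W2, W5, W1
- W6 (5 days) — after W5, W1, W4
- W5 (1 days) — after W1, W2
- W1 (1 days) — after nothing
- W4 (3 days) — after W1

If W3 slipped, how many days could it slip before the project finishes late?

W1→W2→W5→W6 = 1+7+1+5 = 14 sets the makespan at 14 days.
The longest chain containing W3 totals 6 days.
Slack of W3 = 9 − 1 = 8 days.

8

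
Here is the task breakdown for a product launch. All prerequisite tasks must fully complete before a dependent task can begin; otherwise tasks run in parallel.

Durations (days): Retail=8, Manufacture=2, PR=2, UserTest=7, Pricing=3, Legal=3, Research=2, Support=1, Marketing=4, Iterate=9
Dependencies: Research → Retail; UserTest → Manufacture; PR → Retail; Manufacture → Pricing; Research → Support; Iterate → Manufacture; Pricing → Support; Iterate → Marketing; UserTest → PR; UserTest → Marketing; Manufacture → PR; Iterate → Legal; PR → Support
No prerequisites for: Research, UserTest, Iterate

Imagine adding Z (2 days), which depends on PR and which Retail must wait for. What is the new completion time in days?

Originally the schedule takes 21 days.
With Z inserted, Retail now waits for max(Research, PR, Z).
New critical path: Iterate→Manufacture→PR→Z→Retail = 9+2+2+2+8 = 23 ⇒ 23 days.

23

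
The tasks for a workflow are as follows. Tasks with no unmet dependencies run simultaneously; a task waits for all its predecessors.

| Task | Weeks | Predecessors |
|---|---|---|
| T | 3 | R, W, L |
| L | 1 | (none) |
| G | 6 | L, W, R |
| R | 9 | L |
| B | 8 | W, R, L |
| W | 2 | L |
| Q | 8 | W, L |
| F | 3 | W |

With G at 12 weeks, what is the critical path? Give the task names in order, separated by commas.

Critical path before the change: L→R→B = 1+9+8 = 18 giving 18 weeks.
G is off the critical path — its longest chain is 16 weeks, giving 2 of slack.
Now L→R→G = 1+9+12 = 22 is longest, so the finish becomes 22 weeks.

L, R, G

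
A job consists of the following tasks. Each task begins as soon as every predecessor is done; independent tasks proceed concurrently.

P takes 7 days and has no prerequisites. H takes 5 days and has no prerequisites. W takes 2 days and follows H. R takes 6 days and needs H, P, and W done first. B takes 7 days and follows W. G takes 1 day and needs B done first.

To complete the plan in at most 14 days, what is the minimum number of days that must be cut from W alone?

1

Current finish: 15 days; target: 14.
W is on every critical path, so each day cut from W cuts the finish by one (this holds down to a finish of 14).
Need 15 − 14 = 1 day off W → W becomes 1 day, finish becomes 14.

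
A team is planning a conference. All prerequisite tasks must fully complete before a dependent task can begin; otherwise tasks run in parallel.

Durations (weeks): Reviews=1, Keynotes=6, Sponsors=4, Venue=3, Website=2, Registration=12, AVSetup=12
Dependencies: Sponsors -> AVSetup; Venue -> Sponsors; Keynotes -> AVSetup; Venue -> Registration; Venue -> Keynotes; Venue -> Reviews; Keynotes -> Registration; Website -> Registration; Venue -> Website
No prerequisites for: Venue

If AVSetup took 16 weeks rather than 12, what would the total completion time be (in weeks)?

25

Critical path before the change: Venue→Keynotes→AVSetup = 3+6+12 = 21 giving 21 weeks.
AVSetup is on the critical path; changing it to 16 makes that path 25 weeks.
That remains the longest chain; total 25 weeks.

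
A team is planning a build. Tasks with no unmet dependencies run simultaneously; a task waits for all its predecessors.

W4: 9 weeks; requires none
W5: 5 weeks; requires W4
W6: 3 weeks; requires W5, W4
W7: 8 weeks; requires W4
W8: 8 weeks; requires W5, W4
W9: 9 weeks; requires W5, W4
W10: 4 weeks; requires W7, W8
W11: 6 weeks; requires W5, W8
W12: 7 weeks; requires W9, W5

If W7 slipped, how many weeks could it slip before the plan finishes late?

9

Critical path: W4→W5→W9→W12 = 9+5+9+7 = 30, so the finish is 30 weeks.
The longest chain containing W7 totals 21 weeks.
Slack of W7 = 18 − 9 = 9 weeks.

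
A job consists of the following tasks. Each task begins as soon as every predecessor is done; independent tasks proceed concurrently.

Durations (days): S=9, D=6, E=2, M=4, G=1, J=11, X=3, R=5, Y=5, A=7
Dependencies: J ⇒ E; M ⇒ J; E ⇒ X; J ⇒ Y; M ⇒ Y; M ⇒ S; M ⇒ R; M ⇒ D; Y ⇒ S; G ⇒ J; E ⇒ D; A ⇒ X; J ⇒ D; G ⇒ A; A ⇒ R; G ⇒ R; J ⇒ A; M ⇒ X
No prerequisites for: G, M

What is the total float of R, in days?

2

Critical path: M→J→Y→S = 4+11+5+9 = 29, so the finish is 29 days.
The longest chain containing R totals 27 days.
Float = 29 − 27 = 2.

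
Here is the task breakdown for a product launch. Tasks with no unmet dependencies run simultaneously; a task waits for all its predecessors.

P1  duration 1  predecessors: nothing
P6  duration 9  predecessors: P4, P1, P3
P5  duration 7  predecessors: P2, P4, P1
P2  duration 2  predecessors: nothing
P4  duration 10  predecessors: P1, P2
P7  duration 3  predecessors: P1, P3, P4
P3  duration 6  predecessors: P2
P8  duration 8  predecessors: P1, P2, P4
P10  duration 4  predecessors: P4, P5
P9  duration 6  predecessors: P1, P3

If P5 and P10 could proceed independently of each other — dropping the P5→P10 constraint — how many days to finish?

21

With the dependency in place, P2→P4→P5→P10 = 2+10+7+4 = 23 sets the finish at 23 days.
Without P5→P10, P10's earliest start moves from 19 to 12.
After: P2→P4→P6 = 2+10+9 = 21 → 21 days.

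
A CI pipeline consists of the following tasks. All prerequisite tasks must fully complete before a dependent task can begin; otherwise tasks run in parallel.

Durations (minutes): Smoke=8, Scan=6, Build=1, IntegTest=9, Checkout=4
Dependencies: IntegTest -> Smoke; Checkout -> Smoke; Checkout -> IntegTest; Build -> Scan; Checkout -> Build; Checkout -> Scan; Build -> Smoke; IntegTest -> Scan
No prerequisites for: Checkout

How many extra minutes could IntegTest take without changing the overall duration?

0

The longest chain is Checkout→IntegTest→Smoke = 4+9+8 = 21; overall finish 21 minutes.
The longest chain containing IntegTest totals 21 minutes.
Float = 21 − 21 = 0.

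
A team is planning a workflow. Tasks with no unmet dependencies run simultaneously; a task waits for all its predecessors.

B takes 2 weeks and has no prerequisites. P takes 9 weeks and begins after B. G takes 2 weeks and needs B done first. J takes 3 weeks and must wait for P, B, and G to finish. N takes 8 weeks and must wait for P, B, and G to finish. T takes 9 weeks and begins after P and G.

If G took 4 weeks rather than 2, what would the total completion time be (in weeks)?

20

The binding path is B→P→T = 2+9+9 = 20; finish at 20 weeks.
The longest path through G is only 13 weeks, so G has float 7.
That remains the longest chain; total 20 weeks.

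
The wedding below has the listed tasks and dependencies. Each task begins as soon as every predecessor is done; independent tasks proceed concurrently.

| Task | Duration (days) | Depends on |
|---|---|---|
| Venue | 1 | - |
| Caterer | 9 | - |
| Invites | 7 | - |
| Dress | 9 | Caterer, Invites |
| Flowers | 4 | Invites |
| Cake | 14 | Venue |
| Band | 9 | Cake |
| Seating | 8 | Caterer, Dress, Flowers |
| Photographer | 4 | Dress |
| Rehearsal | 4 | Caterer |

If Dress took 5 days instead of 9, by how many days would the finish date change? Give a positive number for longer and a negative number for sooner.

The binding path is Caterer→Dress→Seating = 9+9+8 = 26; finish at 26 days.
Dress is on the critical path; changing it to 5 makes that path 22 days.
The binding chain switches to Venue→Cake→Band = 1+14+9 = 24; finish 24 days.
Change in finish: 24 − 26 = -2 days.

-2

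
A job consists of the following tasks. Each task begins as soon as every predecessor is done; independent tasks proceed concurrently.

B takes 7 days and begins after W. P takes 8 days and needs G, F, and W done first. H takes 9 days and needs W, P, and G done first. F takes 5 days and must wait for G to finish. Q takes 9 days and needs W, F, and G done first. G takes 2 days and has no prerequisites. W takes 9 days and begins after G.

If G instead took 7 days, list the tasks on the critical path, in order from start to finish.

As given, the longest chain is G→W→P→H = 2+9+8+9 = 28, so the finish is 28 days.
G lies on that path, so at 7 days the path becomes 33 days.
That remains the longest chain; total 33 days.

G, W, P, H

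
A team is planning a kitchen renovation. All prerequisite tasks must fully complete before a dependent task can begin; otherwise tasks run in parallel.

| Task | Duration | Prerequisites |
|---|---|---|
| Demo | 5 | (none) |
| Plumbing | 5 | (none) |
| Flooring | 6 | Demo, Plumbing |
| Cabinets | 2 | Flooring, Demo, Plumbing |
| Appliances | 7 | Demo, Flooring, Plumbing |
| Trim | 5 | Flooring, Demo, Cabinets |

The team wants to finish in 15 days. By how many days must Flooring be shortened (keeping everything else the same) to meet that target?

Current finish: 18 days; target: 15.
Flooring is on every critical path, so each day cut from Flooring cuts the finish by one (this holds down to a finish of 13).
Need 18 − 15 = 3 days off Flooring → Flooring becomes 3 days, finish becomes 15.

3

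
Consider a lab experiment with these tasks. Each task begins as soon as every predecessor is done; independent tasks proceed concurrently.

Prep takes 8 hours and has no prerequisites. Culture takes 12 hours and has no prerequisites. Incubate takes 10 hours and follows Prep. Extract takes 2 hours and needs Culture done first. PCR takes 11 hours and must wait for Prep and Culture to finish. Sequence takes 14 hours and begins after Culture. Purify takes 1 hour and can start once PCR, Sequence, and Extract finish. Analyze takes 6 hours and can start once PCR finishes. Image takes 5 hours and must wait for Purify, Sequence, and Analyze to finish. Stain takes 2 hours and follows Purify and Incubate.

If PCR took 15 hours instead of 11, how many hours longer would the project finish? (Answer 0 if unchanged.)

4

As given, the longest chain is Culture→PCR→Analyze→Image = 12+11+6+5 = 34, so the finish is 34 hours.
PCR is on the critical path; changing it to 15 makes that path 38 hours.
The critical path is still Culture→PCR→Analyze→Image; finish is now 38 hours.
Change in finish: 38 − 34 = +4 hours.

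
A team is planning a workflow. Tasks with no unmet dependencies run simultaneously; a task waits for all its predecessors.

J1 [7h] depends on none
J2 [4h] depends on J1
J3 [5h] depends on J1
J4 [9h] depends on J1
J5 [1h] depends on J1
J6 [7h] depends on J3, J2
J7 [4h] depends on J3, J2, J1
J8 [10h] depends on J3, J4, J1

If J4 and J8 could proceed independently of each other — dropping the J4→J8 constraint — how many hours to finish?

With the dependency in place, J1→J4→J8 = 7+9+10 = 26 sets the finish at 26 hours.
Without J4→J8, J8's earliest start moves from 16 to 12.
The longest chain is now J1→J3→J8 = 7+5+10 = 22, so the job takes 22 hours.

22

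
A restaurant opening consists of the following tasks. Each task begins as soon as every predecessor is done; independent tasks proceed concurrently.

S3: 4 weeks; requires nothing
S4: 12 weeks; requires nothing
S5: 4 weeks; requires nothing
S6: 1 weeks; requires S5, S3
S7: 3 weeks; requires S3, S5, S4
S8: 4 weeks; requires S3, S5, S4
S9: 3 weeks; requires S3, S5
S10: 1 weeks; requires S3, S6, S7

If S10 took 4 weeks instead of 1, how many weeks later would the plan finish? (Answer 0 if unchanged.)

The binding path is S4→S7→S10 = 12+3+1 = 16; finish at 16 weeks.
S10 is on the critical path; changing it to 4 makes that path 19 weeks.
The critical path is still S4→S7→S10; finish is now 19 weeks.
Change in finish: 19 − 16 = +3 weeks.

3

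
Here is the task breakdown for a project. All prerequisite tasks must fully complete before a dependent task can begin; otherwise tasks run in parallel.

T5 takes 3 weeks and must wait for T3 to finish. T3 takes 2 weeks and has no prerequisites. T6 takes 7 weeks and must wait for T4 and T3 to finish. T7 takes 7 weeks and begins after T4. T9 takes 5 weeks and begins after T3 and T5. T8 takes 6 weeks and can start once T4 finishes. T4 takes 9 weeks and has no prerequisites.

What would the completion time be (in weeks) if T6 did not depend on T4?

With the dependency in place, T4→T6 = 9+7 = 16 sets the finish at 16 weeks.
Without T4→T6, T6's earliest start moves from 9 to 2.
After: T4→T7 = 9+7 = 16 → 16 weeks.

16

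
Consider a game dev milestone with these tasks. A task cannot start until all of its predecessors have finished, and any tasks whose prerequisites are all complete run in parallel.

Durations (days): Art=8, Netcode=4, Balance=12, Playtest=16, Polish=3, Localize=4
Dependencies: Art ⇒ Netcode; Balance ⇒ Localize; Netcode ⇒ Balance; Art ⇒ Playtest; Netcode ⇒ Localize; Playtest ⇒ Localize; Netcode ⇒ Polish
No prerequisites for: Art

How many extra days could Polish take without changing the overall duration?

Art→Netcode→Balance→Localize = 8+4+12+4 = 28 sets the makespan at 28 days.
The longest chain containing Polish totals 15 days.
Slack of Polish = 25 − 12 = 13 days.

13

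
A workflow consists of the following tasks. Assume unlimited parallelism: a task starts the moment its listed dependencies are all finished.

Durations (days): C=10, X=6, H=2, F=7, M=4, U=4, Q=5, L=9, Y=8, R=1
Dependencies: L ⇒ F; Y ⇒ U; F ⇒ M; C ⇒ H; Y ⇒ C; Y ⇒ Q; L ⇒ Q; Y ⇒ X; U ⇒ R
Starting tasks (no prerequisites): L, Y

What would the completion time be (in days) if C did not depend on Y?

Before: longest chain L→F→M = 9+7+4 = 20, finish 20.
Without Y→C, C's earliest start moves from 8 to 0.
After: L→F→M = 9+7+4 = 20 → 20 days.

20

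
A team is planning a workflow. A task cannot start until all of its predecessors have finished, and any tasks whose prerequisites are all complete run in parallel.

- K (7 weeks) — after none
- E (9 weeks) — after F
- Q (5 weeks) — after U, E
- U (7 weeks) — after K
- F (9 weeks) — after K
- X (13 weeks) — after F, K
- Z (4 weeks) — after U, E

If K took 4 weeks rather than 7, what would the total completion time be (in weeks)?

The binding path is K→F→E→Q = 7+9+9+5 = 30; finish at 30 weeks.
Since K is critical, the -3 change carries straight to that chain (now 27 weeks).
No other chain overtakes it, so the finish is 27 weeks.

27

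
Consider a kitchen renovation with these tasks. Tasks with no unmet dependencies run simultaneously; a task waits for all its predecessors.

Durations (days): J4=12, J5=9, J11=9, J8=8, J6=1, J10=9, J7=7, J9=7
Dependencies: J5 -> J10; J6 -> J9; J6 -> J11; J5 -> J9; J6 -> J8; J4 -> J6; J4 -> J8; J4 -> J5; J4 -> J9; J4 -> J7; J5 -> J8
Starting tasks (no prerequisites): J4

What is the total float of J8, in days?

1

The longest chain is J4→J5→J10 = 12+9+9 = 30; overall finish 30 days.
The longest chain containing J8 totals 29 days.
Float = 30 − 29 = 1.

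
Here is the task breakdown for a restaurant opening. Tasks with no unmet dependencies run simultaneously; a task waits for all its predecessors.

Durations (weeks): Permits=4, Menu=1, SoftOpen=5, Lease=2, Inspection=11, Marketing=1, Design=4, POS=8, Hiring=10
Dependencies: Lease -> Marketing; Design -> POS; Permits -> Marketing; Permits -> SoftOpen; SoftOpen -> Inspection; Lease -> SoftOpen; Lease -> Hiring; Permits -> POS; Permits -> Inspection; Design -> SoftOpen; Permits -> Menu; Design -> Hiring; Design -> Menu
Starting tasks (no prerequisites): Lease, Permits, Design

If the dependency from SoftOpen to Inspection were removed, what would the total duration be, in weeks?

Original critical path: Permits→SoftOpen→Inspection = 4+5+11 = 20 ⇒ 20 weeks.
Without SoftOpen→Inspection, Inspection's earliest start moves from 9 to 4.
The longest chain is now Permits→Inspection = 4+11 = 15, so the job takes 15 weeks.

15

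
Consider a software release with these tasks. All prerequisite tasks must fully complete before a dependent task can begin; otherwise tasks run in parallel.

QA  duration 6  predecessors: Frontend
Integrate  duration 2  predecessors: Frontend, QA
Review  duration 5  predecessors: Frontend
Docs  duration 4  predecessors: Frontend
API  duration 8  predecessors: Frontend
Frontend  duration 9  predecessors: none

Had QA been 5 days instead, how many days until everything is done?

17

Critical path before the change: Frontend→QA→Integrate = 9+6+2 = 17 giving 17 days.
Since QA is critical, the -1 change carries straight to that chain (now 16 days).
New critical path: Frontend→API = 9+8 = 17 ⇒ 17 days.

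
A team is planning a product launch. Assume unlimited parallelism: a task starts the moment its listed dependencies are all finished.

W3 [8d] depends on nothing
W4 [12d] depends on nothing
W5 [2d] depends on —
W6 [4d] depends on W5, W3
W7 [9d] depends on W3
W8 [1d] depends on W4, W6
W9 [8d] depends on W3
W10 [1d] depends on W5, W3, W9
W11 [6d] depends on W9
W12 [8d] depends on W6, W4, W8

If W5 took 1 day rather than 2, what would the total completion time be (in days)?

Actual critical path: W3→W9→W11 = 8+8+6 = 22 ⇒ 22 days.
W5 has 7 days of float (longest path through it is 15).
That remains the longest chain; total 22 days.

22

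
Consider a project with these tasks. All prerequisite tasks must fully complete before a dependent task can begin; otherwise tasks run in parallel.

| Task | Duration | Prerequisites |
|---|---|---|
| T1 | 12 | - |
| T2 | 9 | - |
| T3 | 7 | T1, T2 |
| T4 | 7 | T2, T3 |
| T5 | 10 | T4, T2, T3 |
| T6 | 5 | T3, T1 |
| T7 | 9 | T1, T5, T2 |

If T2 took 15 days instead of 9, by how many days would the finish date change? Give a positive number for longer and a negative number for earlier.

3

Actual critical path: T1→T3→T4→T5→T7 = 12+7+7+10+9 = 45 ⇒ 45 days.
T2 is off the critical path — its longest chain is 42 days, giving 3 of slack.
New critical path: T2→T3→T4→T5→T7 = 15+7+7+10+9 = 48 ⇒ 48 days.
Change in finish: 48 − 45 = +3 days.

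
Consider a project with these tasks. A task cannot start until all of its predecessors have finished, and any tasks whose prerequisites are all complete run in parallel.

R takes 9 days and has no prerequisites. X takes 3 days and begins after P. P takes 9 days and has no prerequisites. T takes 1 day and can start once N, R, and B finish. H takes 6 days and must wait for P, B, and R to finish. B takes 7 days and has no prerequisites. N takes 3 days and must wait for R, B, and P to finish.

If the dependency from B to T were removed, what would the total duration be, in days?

Before: longest chain R→H = 9+6 = 15, finish 15.
Dropping B→T doesn't change T's earliest start (12); another predecessor still binds.
New critical path: R→H = 9+6 = 15 ⇒ 15 days.

15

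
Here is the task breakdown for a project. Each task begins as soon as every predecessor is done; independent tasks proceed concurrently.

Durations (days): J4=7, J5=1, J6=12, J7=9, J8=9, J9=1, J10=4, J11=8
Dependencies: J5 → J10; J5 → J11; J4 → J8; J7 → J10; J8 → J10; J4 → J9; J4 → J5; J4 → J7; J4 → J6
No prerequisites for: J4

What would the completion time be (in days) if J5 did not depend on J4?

20

Before: longest chain J4→J7→J10 = 7+9+4 = 20, finish 20.
Without J4→J5, J5's earliest start moves from 7 to 0.
New critical path: J4→J7→J10 = 7+9+4 = 20 ⇒ 20 days.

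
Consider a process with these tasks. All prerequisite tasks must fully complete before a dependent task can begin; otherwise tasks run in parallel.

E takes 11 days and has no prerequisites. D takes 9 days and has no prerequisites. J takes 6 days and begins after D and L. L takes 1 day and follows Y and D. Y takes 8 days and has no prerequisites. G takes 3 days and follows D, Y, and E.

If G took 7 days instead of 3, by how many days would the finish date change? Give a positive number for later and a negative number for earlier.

2

Critical path before the change: D→L→J = 9+1+6 = 16 giving 16 days.
G has 2 days of float (longest path through it is 14).
Now E→G = 11+7 = 18 is longest, so the finish becomes 18 days.
Change in finish: 18 − 16 = +2 days.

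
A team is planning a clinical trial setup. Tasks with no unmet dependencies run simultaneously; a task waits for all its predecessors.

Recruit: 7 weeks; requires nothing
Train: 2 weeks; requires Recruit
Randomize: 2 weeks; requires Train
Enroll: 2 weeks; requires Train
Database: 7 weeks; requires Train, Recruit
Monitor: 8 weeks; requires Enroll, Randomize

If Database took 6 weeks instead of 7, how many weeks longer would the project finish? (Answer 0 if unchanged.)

0

Baseline: Recruit→Train→Randomize→Monitor = 7+2+2+8 = 19 → 19 weeks.
Database is off the critical path — its longest chain is 16 weeks, giving 3 of slack.
The critical path is still Recruit→Train→Randomize→Monitor; finish is now 19 weeks.
Change in finish: 19 − 19 = +0 weeks.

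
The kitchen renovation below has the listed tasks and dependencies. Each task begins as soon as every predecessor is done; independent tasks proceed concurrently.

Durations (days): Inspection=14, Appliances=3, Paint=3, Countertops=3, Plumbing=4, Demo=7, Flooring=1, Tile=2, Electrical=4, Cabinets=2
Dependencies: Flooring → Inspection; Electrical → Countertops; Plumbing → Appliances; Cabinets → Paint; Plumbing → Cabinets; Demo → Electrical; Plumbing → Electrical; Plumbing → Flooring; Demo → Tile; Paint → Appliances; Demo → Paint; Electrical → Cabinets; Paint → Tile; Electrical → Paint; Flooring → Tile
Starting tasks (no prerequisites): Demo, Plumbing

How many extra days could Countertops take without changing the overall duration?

5

Critical path: Demo→Electrical→Cabinets→Paint→Appliances = 7+4+2+3+3 = 19, so the finish is 19 days.
The longest chain containing Countertops totals 14 days.
Float = 19 − 14 = 5.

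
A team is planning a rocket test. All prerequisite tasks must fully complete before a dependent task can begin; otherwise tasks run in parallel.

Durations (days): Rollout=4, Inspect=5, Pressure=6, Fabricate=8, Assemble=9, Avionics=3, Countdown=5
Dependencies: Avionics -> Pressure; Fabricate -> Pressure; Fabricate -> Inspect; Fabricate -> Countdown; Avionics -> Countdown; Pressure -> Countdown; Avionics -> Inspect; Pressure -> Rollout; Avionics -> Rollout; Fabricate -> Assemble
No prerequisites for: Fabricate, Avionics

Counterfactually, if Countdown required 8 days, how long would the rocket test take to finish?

22

The binding path is Fabricate→Pressure→Countdown = 8+6+5 = 19; finish at 19 days.
Countdown lies on that path, so at 8 days the path becomes 22 days.
That remains the longest chain; total 22 days.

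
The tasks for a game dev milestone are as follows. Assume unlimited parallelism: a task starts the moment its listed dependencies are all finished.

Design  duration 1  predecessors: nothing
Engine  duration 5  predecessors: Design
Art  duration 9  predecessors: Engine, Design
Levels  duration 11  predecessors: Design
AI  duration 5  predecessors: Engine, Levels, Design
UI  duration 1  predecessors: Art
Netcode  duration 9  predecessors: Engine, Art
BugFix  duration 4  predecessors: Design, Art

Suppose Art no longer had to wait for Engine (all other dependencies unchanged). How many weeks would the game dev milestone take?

19

Original critical path: Design→Engine→Art→Netcode = 1+5+9+9 = 24 ⇒ 24 weeks.
Without Engine→Art, Art's earliest start moves from 6 to 1.
New critical path: Design→Art→Netcode = 1+9+9 = 19 ⇒ 19 weeks.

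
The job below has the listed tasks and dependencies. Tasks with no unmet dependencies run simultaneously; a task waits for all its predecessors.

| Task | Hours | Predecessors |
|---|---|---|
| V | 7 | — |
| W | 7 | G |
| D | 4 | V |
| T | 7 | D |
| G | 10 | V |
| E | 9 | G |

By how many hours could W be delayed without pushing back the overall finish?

2

V→G→E = 7+10+9 = 26 sets the makespan at 26 hours.
W finishes as early as 24 and must finish by 26.
So W can slip 26 − 24 = 2 hours.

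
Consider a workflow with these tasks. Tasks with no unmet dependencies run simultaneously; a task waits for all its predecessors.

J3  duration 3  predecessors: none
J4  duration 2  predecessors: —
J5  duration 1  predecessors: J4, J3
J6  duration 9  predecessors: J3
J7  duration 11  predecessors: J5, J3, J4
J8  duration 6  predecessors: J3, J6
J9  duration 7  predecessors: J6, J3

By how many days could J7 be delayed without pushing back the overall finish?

4

Critical path: J3→J6→J9 = 3+9+7 = 19, so the finish is 19 days.
The longest chain containing J7 totals 15 days.
Slack of J7 = 8 − 4 = 4 days.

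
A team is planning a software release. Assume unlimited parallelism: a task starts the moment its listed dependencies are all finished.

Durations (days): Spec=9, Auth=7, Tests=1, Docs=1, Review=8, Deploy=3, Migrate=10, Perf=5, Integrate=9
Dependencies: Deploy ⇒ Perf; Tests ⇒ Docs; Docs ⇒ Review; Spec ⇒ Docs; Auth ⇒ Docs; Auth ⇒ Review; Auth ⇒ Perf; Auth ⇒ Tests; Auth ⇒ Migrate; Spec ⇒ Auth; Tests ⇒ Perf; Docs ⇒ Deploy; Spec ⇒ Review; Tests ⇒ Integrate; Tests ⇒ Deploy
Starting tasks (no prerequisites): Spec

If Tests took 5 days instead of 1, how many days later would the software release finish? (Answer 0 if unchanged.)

Critical path before the change: Spec→Auth→Tests→Docs→Review = 9+7+1+1+8 = 26 giving 26 days.
Since Tests is critical, the +4 change carries straight to that chain (now 30 days).
The critical path is still Spec→Auth→Tests→Docs→Review; finish is now 30 days.
Change in finish: 30 − 26 = +4 days.

4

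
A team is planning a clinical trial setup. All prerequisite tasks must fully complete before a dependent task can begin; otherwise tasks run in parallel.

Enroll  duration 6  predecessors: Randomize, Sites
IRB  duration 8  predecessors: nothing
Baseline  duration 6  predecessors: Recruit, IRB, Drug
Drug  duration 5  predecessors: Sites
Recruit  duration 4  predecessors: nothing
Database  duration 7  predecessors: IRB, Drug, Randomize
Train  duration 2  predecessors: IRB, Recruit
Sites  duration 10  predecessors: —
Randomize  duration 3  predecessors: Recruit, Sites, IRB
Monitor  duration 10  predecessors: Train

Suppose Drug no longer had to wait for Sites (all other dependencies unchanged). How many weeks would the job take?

With the dependency in place, Sites→Drug→Database = 10+5+7 = 22 sets the finish at 22 weeks.
Without Sites→Drug, Drug's earliest start moves from 10 to 0.
New critical path: IRB→Train→Monitor = 8+2+10 = 20 ⇒ 20 weeks.

20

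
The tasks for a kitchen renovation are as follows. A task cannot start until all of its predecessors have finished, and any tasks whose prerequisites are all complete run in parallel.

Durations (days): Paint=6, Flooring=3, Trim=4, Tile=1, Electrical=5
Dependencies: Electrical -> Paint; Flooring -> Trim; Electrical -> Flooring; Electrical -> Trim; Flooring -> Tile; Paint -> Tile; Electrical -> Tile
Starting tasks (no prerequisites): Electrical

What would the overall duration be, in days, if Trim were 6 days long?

The binding path is Electrical→Flooring→Trim = 5+3+4 = 12; finish at 12 days.
Trim lies on that path, so at 6 days the path becomes 14 days.
That remains the longest chain; total 14 days.

14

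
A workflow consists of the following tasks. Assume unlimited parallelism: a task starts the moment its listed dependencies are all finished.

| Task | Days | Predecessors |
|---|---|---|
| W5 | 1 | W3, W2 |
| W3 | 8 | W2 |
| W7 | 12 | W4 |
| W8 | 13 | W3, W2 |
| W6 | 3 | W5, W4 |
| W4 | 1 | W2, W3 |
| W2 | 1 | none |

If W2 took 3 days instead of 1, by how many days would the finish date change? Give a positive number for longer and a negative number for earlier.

2

Critical path before the change: W2→W3→W4→W7 = 1+8+1+12 = 22 giving 22 days.
Since W2 is critical, the +2 change carries straight to that chain (now 24 days).
The critical path is still W2→W3→W4→W7; finish is now 24 days.
Change in finish: 24 − 22 = +2 days.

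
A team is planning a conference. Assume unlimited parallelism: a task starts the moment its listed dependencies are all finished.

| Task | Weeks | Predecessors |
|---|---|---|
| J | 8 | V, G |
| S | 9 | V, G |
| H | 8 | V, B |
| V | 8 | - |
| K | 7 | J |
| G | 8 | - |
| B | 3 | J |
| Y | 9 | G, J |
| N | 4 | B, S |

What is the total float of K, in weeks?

Critical path: G→J→B→H = 8+8+3+8 = 27, so the finish is 27 weeks.
K finishes as early as 23 and must finish by 27.
Slack of K = 20 − 16 = 4 weeks.

4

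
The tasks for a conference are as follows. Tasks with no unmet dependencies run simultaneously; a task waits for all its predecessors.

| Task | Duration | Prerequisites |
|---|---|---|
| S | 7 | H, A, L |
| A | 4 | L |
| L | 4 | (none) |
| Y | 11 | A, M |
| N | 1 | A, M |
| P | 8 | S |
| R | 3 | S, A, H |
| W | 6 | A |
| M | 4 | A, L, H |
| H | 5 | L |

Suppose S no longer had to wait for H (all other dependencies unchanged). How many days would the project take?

24

With the dependency in place, L→H→S→P = 4+5+7+8 = 24 sets the finish at 24 days.
Without H→S, S's earliest start moves from 9 to 8.
The longest chain is now L→H→M→Y = 4+5+4+11 = 24, so the project takes 24 days.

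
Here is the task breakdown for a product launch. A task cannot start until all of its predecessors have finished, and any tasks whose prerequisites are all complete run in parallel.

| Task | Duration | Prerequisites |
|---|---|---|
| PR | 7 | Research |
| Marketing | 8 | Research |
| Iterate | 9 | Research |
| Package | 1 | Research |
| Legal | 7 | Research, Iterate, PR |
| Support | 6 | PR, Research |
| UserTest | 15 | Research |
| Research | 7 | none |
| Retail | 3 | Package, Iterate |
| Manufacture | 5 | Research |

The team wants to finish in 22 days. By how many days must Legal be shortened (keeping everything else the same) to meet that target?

1

Current finish: 23 days; target: 22.
Legal is on every critical path, so each day cut from Legal cuts the finish by one (this holds down to a finish of 22).
Need 23 − 22 = 1 day off Legal → Legal becomes 6 days, finish becomes 22.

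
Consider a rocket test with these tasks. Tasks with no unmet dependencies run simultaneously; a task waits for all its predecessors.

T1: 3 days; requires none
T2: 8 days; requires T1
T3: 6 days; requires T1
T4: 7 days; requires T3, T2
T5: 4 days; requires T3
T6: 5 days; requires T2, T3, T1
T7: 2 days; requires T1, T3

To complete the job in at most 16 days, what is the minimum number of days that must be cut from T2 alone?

2

Current finish: 18 days; target: 16.
T2 is on every critical path, so each day cut from T2 cuts the finish by one (this holds down to a finish of 16).
Need 18 − 16 = 2 days off T2 → T2 becomes 6 days, finish becomes 16.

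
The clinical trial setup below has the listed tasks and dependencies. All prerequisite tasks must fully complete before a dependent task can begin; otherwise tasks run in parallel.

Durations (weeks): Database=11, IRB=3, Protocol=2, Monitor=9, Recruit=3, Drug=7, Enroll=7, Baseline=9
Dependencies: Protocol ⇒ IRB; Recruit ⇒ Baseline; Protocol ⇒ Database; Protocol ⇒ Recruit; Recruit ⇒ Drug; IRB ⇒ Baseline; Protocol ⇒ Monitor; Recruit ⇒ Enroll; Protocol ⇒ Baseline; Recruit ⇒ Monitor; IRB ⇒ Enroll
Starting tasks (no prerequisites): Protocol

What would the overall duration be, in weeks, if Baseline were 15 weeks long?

20

Actual critical path: Protocol→IRB→Baseline = 2+3+9 = 14 ⇒ 14 weeks.
Baseline lies on that path, so at 15 weeks the path becomes 20 weeks.
The critical path is still Protocol→IRB→Baseline; finish is now 20 weeks.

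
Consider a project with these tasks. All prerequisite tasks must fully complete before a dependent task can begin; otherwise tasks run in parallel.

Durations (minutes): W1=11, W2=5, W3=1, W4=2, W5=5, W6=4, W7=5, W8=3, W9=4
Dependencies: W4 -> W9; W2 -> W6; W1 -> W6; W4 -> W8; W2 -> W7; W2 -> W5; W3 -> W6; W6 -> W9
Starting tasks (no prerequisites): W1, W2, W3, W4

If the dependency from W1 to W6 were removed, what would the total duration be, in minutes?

13

With the dependency in place, W1→W6→W9 = 11+4+4 = 19 sets the finish at 19 minutes.
Without W1→W6, W6's earliest start moves from 11 to 5.
After: W2→W6→W9 = 5+4+4 = 13 → 13 minutes.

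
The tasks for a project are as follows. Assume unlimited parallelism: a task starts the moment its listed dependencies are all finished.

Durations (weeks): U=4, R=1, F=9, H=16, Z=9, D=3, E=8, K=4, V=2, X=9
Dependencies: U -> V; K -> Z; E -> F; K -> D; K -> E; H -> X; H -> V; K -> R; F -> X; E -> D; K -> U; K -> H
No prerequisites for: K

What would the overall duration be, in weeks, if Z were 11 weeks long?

Critical path before the change: K→E→F→X = 4+8+9+9 = 30 giving 30 weeks.
Z is off the critical path — its longest chain is 13 weeks, giving 17 of slack.
The critical path is still K→E→F→X; finish is now 30 weeks.

30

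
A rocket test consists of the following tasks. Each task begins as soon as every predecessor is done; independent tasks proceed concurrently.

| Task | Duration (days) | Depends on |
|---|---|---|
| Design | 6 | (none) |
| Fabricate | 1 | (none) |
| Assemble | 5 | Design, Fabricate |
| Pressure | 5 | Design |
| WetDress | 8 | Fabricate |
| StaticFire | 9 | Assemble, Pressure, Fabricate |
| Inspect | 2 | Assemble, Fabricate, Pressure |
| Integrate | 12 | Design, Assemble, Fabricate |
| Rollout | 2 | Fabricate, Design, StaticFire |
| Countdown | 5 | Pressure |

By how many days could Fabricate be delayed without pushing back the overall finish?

5

Critical path: Design→Assemble→Integrate = 6+5+12 = 23, so the finish is 23 days.
The longest chain containing Fabricate totals 18 days.
Slack of Fabricate = 5 − 0 = 5 days.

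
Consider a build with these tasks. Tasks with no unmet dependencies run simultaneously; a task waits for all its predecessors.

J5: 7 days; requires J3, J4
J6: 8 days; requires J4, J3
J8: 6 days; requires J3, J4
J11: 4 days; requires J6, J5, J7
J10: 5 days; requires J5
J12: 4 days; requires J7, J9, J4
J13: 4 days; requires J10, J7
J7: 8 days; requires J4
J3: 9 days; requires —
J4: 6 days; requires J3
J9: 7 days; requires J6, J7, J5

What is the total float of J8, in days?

13

The longest chain is J3→J4→J6→J9→J12 = 9+6+8+7+4 = 34; overall finish 34 days.
The longest chain containing J8 totals 21 days.
Float = 34 − 21 = 13.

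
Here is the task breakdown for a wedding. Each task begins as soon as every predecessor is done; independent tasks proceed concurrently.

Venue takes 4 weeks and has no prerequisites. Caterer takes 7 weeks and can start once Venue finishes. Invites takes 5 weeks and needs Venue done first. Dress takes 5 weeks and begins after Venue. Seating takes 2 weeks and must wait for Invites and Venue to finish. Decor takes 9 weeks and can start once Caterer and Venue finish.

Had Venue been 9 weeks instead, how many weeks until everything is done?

25

The binding path is Venue→Caterer→Decor = 4+7+9 = 20; finish at 20 weeks.
Venue is on the critical path; changing it to 9 makes that path 25 weeks.
The critical path is still Venue→Caterer→Decor; finish is now 25 weeks.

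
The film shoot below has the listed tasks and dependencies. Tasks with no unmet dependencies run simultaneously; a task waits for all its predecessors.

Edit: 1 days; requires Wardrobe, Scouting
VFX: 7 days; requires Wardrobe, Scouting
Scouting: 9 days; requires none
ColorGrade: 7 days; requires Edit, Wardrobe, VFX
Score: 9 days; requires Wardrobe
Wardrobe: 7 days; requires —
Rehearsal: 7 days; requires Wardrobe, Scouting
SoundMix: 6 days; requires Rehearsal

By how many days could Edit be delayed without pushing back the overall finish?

6

Scouting→VFX→ColorGrade = 9+7+7 = 23 sets the makespan at 23 days.
Edit finishes as early as 10 and must finish by 16.
Slack of Edit = 15 − 9 = 6 days.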